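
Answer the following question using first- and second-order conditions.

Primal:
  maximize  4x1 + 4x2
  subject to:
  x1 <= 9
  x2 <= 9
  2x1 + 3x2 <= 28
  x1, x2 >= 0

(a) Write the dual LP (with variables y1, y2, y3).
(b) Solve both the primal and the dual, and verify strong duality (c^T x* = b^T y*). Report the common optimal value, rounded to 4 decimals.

The standard primal-dual pair for 'max c^T x s.t. A x <= b, x >= 0' is:
  Dual:  min b^T y  s.t.  A^T y >= c,  y >= 0.

So the dual LP is:
  minimize  9y1 + 9y2 + 28y3
  subject to:
    y1 + 2y3 >= 4
    y2 + 3y3 >= 4
    y1, y2, y3 >= 0

Solving the primal: x* = (9, 3.3333).
  primal value c^T x* = 49.3333.
Solving the dual: y* = (1.3333, 0, 1.3333).
  dual value b^T y* = 49.3333.
Strong duality: c^T x* = b^T y*. Confirmed.

49.3333


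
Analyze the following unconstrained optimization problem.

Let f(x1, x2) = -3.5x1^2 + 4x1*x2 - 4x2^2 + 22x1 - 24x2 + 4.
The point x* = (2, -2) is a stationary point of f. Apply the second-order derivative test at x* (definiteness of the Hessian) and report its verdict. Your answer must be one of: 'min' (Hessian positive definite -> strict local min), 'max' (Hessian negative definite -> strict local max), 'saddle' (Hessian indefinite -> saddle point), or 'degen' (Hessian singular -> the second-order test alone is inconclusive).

Compute the Hessian H = grad^2 f:
  H = [[-7, 4], [4, -8]]
Verify stationarity: grad f(x*) = H x* + g = (0, 0).
Eigenvalues of H: -11.5311, -3.4689.
Both eigenvalues < 0, so H is negative definite -> x* is a strict local max.

max


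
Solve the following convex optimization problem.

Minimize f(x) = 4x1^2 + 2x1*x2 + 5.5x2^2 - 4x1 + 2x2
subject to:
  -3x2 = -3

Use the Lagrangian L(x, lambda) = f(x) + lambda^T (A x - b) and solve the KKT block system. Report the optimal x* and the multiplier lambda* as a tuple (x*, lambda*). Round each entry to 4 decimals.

Form the Lagrangian:
  L(x, lambda) = (1/2) x^T Q x + c^T x + lambda^T (A x - b)
Stationarity (grad_x L = 0): Q x + c + A^T lambda = 0.
Primal feasibility: A x = b.

This gives the KKT block system:
  [ Q   A^T ] [ x     ]   [-c ]
  [ A    0  ] [ lambda ] = [ b ]

Solving the linear system:
  x*      = (0.25, 1)
  lambda* = (4.5)
  f(x*)   = 7.25

x* = (0.25, 1), lambda* = (4.5)


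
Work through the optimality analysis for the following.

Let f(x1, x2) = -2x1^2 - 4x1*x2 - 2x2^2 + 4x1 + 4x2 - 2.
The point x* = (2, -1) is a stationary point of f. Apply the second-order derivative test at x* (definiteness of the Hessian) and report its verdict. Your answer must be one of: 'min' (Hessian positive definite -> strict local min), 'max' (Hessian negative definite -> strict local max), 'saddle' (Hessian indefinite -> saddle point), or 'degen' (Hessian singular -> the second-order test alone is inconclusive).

Compute the Hessian H = grad^2 f:
  H = [[-4, -4], [-4, -4]]
Verify stationarity: grad f(x*) = H x* + g = (0, 0).
Eigenvalues of H: -8, 0.
H has a zero eigenvalue (singular; negative semidefinite but not definite), so H is neither positive definite, negative definite, nor indefinite. The second-order test alone is inconclusive -> degen.
(Indeed, f is constant along the null direction of H through x*, so x* is not a strict local extremum.)

degen


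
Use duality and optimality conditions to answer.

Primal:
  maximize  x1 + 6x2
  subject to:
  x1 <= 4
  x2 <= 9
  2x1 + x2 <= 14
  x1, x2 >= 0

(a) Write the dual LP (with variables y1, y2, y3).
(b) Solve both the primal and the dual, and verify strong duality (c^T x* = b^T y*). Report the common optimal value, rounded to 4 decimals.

The standard primal-dual pair for 'max c^T x s.t. A x <= b, x >= 0' is:
  Dual:  min b^T y  s.t.  A^T y >= c,  y >= 0.

So the dual LP is:
  minimize  4y1 + 9y2 + 14y3
  subject to:
    y1 + 2y3 >= 1
    y2 + y3 >= 6
    y1, y2, y3 >= 0

Solving the primal: x* = (2.5, 9).
  primal value c^T x* = 56.5.
Solving the dual: y* = (0, 5.5, 0.5).
  dual value b^T y* = 56.5.
Strong duality: c^T x* = b^T y*. Confirmed.

56.5


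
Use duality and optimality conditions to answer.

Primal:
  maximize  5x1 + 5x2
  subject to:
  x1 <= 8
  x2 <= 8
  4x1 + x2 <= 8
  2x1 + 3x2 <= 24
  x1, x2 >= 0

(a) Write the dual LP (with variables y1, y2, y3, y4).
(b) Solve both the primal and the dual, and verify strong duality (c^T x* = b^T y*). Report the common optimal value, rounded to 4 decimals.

The standard primal-dual pair for 'max c^T x s.t. A x <= b, x >= 0' is:
  Dual:  min b^T y  s.t.  A^T y >= c,  y >= 0.

So the dual LP is:
  minimize  8y1 + 8y2 + 8y3 + 24y4
  subject to:
    y1 + 4y3 + 2y4 >= 5
    y2 + y3 + 3y4 >= 5
    y1, y2, y3, y4 >= 0

Solving the primal: x* = (0, 8).
  primal value c^T x* = 40.
Solving the dual: y* = (0, 3.75, 1.25, 0).
  dual value b^T y* = 40.
Strong duality: c^T x* = b^T y*. Confirmed.

40


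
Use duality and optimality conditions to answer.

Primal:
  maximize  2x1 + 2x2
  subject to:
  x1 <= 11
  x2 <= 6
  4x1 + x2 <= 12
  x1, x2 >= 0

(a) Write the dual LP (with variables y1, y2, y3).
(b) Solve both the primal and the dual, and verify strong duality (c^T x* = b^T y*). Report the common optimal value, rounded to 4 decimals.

The standard primal-dual pair for 'max c^T x s.t. A x <= b, x >= 0' is:
  Dual:  min b^T y  s.t.  A^T y >= c,  y >= 0.

So the dual LP is:
  minimize  11y1 + 6y2 + 12y3
  subject to:
    y1 + 4y3 >= 2
    y2 + y3 >= 2
    y1, y2, y3 >= 0

Solving the primal: x* = (1.5, 6).
  primal value c^T x* = 15.
Solving the dual: y* = (0, 1.5, 0.5).
  dual value b^T y* = 15.
Strong duality: c^T x* = b^T y*. Confirmed.

15


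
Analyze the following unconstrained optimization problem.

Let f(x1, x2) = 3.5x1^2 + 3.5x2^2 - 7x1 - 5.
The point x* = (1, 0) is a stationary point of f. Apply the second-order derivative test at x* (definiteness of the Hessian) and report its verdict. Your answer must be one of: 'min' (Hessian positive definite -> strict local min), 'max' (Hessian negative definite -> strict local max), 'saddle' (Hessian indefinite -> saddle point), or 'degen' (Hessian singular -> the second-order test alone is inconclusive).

Compute the Hessian H = grad^2 f:
  H = [[7, 0], [0, 7]]
Verify stationarity: grad f(x*) = H x* + g = (0, 0).
Eigenvalues of H: 7, 7.
Both eigenvalues > 0, so H is positive definite -> x* is a strict local min.

min


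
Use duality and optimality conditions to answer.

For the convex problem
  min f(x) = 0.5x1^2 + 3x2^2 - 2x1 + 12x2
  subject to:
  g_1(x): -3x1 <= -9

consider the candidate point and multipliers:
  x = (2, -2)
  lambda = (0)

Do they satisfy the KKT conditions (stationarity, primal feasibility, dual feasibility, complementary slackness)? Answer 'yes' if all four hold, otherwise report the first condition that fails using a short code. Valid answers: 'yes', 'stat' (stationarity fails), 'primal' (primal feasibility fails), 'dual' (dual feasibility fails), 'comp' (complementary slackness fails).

Gradient of f: grad f(x) = Q x + c = (0, 0)
Constraint values g_i(x) = a_i^T x - b_i:
  g_1((2, -2)) = 3
Stationarity residual: grad f(x) + sum_i lambda_i a_i = (0, 0)
  -> stationarity OK
Primal feasibility (all g_i <= 0): FAILS
Dual feasibility (all lambda_i >= 0): OK
Complementary slackness (lambda_i * g_i(x) = 0 for all i): OK

Verdict: the first failing condition is primal_feasibility -> primal.

primal


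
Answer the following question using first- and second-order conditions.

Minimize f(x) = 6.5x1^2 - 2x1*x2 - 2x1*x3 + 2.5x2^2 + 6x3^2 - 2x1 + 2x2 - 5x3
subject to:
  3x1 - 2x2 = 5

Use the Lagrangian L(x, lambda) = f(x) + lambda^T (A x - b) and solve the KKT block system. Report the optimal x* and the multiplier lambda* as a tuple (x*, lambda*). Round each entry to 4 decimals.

Form the Lagrangian:
  L(x, lambda) = (1/2) x^T Q x + c^T x + lambda^T (A x - b)
Stationarity (grad_x L = 0): Q x + c + A^T lambda = 0.
Primal feasibility: A x = b.

This gives the KKT block system:
  [ Q   A^T ] [ x     ]   [-c ]
  [ A    0  ] [ lambda ] = [ b ]

Solving the linear system:
  x*      = (0.7581, -1.3628, 0.543)
  lambda* = (-3.1651)
  f(x*)   = 4.4343

x* = (0.7581, -1.3628, 0.543), lambda* = (-3.1651)


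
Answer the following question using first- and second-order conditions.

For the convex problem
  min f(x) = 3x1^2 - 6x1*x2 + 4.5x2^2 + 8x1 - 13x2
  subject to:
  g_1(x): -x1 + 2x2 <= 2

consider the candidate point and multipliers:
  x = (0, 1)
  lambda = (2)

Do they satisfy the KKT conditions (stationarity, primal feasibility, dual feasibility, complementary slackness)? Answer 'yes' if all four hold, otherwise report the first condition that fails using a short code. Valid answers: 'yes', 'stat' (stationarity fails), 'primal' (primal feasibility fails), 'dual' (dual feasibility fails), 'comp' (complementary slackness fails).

Gradient of f: grad f(x) = Q x + c = (2, -4)
Constraint values g_i(x) = a_i^T x - b_i:
  g_1((0, 1)) = 0
Stationarity residual: grad f(x) + sum_i lambda_i a_i = (0, 0)
  -> stationarity OK
Primal feasibility (all g_i <= 0): OK
Dual feasibility (all lambda_i >= 0): OK
Complementary slackness (lambda_i * g_i(x) = 0 for all i): OK

Verdict: yes, KKT holds.

yes


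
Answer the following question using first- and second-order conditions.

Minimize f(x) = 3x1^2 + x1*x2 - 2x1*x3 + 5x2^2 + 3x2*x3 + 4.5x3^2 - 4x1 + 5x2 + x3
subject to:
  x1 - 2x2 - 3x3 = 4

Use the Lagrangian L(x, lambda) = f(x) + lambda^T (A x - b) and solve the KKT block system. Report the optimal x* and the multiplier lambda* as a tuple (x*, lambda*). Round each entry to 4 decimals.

Form the Lagrangian:
  L(x, lambda) = (1/2) x^T Q x + c^T x + lambda^T (A x - b)
Stationarity (grad_x L = 0): Q x + c + A^T lambda = 0.
Primal feasibility: A x = b.

This gives the KKT block system:
  [ Q   A^T ] [ x     ]   [-c ]
  [ A    0  ] [ lambda ] = [ b ]

Solving the linear system:
  x*      = (1.1134, -0.9818, -0.3077)
  lambda* = (-2.3138)
  f(x*)   = -0.2075

x* = (1.1134, -0.9818, -0.3077), lambda* = (-2.3138)


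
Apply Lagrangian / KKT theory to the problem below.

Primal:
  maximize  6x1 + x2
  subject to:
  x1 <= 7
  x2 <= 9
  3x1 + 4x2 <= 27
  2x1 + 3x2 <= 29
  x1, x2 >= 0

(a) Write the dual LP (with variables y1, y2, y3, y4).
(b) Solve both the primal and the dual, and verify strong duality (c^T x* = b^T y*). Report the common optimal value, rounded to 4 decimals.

The standard primal-dual pair for 'max c^T x s.t. A x <= b, x >= 0' is:
  Dual:  min b^T y  s.t.  A^T y >= c,  y >= 0.

So the dual LP is:
  minimize  7y1 + 9y2 + 27y3 + 29y4
  subject to:
    y1 + 3y3 + 2y4 >= 6
    y2 + 4y3 + 3y4 >= 1
    y1, y2, y3, y4 >= 0

Solving the primal: x* = (7, 1.5).
  primal value c^T x* = 43.5.
Solving the dual: y* = (5.25, 0, 0.25, 0).
  dual value b^T y* = 43.5.
Strong duality: c^T x* = b^T y*. Confirmed.

43.5


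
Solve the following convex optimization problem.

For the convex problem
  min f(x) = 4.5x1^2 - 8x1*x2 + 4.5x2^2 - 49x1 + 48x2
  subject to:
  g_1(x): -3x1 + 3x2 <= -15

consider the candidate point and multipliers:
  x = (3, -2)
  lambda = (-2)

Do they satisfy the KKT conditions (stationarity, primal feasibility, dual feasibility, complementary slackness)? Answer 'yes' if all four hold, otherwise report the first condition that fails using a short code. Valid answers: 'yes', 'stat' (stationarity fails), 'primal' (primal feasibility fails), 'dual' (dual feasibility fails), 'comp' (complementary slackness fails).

Gradient of f: grad f(x) = Q x + c = (-6, 6)
Constraint values g_i(x) = a_i^T x - b_i:
  g_1((3, -2)) = 0
Stationarity residual: grad f(x) + sum_i lambda_i a_i = (0, 0)
  -> stationarity OK
Primal feasibility (all g_i <= 0): OK
Dual feasibility (all lambda_i >= 0): FAILS
Complementary slackness (lambda_i * g_i(x) = 0 for all i): OK

Verdict: the first failing condition is dual_feasibility -> dual.

dual


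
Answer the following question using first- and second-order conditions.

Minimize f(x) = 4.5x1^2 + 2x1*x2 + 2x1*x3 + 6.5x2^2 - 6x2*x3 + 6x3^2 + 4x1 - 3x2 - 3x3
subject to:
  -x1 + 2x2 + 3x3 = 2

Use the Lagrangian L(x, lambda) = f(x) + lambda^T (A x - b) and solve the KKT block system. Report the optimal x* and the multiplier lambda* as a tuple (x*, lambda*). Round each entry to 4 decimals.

Form the Lagrangian:
  L(x, lambda) = (1/2) x^T Q x + c^T x + lambda^T (A x - b)
Stationarity (grad_x L = 0): Q x + c + A^T lambda = 0.
Primal feasibility: A x = b.

This gives the KKT block system:
  [ Q   A^T ] [ x     ]   [-c ]
  [ A    0  ] [ lambda ] = [ b ]

Solving the linear system:
  x*      = (-0.491, 0.3178, 0.2911)
  lambda* = (0.7986)
  f(x*)   = -2.694

x* = (-0.491, 0.3178, 0.2911), lambda* = (0.7986)


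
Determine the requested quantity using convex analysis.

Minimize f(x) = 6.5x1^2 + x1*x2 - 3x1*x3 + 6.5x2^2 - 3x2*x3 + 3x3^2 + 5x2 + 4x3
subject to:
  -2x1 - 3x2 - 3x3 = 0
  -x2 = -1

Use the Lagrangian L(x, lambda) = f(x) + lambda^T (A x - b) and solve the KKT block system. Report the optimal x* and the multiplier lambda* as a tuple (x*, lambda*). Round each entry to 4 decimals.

Form the Lagrangian:
  L(x, lambda) = (1/2) x^T Q x + c^T x + lambda^T (A x - b)
Stationarity (grad_x L = 0): Q x + c + A^T lambda = 0.
Primal feasibility: A x = b.

This gives the KKT block system:
  [ Q   A^T ] [ x     ]   [-c ]
  [ A    0  ] [ lambda ] = [ b ]

Solving the linear system:
  x*      = (-0.3729, 1, -0.7514)
  lambda* = (-0.7966, 22.2712)
  f(x*)   = 12.1328

x* = (-0.3729, 1, -0.7514), lambda* = (-0.7966, 22.2712)


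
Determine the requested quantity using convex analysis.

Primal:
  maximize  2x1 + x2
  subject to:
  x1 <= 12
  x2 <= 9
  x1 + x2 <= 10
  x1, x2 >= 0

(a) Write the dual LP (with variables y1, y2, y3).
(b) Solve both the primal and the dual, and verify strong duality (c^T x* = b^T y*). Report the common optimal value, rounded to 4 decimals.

The standard primal-dual pair for 'max c^T x s.t. A x <= b, x >= 0' is:
  Dual:  min b^T y  s.t.  A^T y >= c,  y >= 0.

So the dual LP is:
  minimize  12y1 + 9y2 + 10y3
  subject to:
    y1 + y3 >= 2
    y2 + y3 >= 1
    y1, y2, y3 >= 0

Solving the primal: x* = (10, 0).
  primal value c^T x* = 20.
Solving the dual: y* = (0, 0, 2).
  dual value b^T y* = 20.
Strong duality: c^T x* = b^T y*. Confirmed.

20


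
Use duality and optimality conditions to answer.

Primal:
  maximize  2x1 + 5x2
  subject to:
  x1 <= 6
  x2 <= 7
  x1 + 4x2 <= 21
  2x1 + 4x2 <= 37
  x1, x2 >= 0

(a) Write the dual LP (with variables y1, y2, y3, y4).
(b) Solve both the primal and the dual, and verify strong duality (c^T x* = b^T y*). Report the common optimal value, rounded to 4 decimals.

The standard primal-dual pair for 'max c^T x s.t. A x <= b, x >= 0' is:
  Dual:  min b^T y  s.t.  A^T y >= c,  y >= 0.

So the dual LP is:
  minimize  6y1 + 7y2 + 21y3 + 37y4
  subject to:
    y1 + y3 + 2y4 >= 2
    y2 + 4y3 + 4y4 >= 5
    y1, y2, y3, y4 >= 0

Solving the primal: x* = (6, 3.75).
  primal value c^T x* = 30.75.
Solving the dual: y* = (0.75, 0, 1.25, 0).
  dual value b^T y* = 30.75.
Strong duality: c^T x* = b^T y*. Confirmed.

30.75


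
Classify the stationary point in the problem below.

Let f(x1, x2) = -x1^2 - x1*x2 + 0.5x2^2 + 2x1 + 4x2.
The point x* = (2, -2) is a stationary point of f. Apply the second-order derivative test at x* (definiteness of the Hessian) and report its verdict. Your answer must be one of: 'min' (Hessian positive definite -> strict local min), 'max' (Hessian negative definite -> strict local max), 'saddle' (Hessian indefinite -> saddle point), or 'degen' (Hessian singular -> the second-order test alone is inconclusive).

Compute the Hessian H = grad^2 f:
  H = [[-2, -1], [-1, 1]]
Verify stationarity: grad f(x*) = H x* + g = (0, 0).
Eigenvalues of H: -2.3028, 1.3028.
Eigenvalues have mixed signs, so H is indefinite -> x* is a saddle point.

saddle


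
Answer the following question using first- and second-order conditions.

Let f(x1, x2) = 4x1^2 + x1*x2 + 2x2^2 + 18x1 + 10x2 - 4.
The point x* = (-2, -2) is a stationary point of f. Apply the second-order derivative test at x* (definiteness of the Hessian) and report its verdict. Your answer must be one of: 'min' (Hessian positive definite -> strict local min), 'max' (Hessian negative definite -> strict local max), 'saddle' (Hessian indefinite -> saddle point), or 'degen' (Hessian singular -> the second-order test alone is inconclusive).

Compute the Hessian H = grad^2 f:
  H = [[8, 1], [1, 4]]
Verify stationarity: grad f(x*) = H x* + g = (0, 0).
Eigenvalues of H: 3.7639, 8.2361.
Both eigenvalues > 0, so H is positive definite -> x* is a strict local min.

min


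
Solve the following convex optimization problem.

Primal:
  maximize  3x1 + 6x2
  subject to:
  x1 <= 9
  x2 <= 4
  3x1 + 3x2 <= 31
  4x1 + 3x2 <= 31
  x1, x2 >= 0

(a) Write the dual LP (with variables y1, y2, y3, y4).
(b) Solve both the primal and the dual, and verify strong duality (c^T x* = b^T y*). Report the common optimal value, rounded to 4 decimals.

The standard primal-dual pair for 'max c^T x s.t. A x <= b, x >= 0' is:
  Dual:  min b^T y  s.t.  A^T y >= c,  y >= 0.

So the dual LP is:
  minimize  9y1 + 4y2 + 31y3 + 31y4
  subject to:
    y1 + 3y3 + 4y4 >= 3
    y2 + 3y3 + 3y4 >= 6
    y1, y2, y3, y4 >= 0

Solving the primal: x* = (4.75, 4).
  primal value c^T x* = 38.25.
Solving the dual: y* = (0, 3.75, 0, 0.75).
  dual value b^T y* = 38.25.
Strong duality: c^T x* = b^T y*. Confirmed.

38.25


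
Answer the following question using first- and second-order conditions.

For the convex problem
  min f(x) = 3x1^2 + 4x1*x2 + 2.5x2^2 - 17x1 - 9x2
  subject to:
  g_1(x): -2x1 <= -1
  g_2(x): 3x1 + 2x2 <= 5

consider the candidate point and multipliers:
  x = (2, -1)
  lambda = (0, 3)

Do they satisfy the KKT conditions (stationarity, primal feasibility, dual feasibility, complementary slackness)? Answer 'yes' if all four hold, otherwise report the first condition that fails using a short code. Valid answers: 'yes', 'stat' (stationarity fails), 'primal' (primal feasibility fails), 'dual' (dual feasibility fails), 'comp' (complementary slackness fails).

Gradient of f: grad f(x) = Q x + c = (-9, -6)
Constraint values g_i(x) = a_i^T x - b_i:
  g_1((2, -1)) = -3
  g_2((2, -1)) = -1
Stationarity residual: grad f(x) + sum_i lambda_i a_i = (0, 0)
  -> stationarity OK
Primal feasibility (all g_i <= 0): OK
Dual feasibility (all lambda_i >= 0): OK
Complementary slackness (lambda_i * g_i(x) = 0 for all i): FAILS

Verdict: the first failing condition is complementary_slackness -> comp.

comp


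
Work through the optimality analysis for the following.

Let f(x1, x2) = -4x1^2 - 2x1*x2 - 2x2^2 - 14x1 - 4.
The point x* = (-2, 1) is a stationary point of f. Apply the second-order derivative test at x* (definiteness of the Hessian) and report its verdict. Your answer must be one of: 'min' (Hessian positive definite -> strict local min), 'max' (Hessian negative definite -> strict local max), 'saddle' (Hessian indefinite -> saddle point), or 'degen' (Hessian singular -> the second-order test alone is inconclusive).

Compute the Hessian H = grad^2 f:
  H = [[-8, -2], [-2, -4]]
Verify stationarity: grad f(x*) = H x* + g = (0, 0).
Eigenvalues of H: -8.8284, -3.1716.
Both eigenvalues < 0, so H is negative definite -> x* is a strict local max.

max


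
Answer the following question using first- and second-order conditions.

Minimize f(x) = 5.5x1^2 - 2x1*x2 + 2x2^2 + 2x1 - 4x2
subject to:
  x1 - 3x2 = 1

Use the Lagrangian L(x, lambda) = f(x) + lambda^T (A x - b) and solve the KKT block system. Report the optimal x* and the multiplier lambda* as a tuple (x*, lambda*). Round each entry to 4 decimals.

Form the Lagrangian:
  L(x, lambda) = (1/2) x^T Q x + c^T x + lambda^T (A x - b)
Stationarity (grad_x L = 0): Q x + c + A^T lambda = 0.
Primal feasibility: A x = b.

This gives the KKT block system:
  [ Q   A^T ] [ x     ]   [-c ]
  [ A    0  ] [ lambda ] = [ b ]

Solving the linear system:
  x*      = (-0.0879, -0.3626)
  lambda* = (-1.7582)
  f(x*)   = 1.5165

x* = (-0.0879, -0.3626), lambda* = (-1.7582)


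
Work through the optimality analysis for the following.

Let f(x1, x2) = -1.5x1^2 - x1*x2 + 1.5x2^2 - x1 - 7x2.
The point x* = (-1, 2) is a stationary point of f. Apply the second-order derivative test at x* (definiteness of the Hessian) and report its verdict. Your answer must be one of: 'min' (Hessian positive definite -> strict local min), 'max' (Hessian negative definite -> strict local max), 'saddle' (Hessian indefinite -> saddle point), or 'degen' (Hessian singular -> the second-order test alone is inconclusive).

Compute the Hessian H = grad^2 f:
  H = [[-3, -1], [-1, 3]]
Verify stationarity: grad f(x*) = H x* + g = (0, 0).
Eigenvalues of H: -3.1623, 3.1623.
Eigenvalues have mixed signs, so H is indefinite -> x* is a saddle point.

saddle


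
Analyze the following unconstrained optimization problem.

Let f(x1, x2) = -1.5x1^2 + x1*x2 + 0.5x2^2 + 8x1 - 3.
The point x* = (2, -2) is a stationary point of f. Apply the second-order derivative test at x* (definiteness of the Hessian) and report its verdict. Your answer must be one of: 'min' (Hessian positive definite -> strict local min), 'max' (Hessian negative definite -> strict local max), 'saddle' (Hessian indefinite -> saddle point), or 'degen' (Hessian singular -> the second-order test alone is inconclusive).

Compute the Hessian H = grad^2 f:
  H = [[-3, 1], [1, 1]]
Verify stationarity: grad f(x*) = H x* + g = (0, 0).
Eigenvalues of H: -3.2361, 1.2361.
Eigenvalues have mixed signs, so H is indefinite -> x* is a saddle point.

saddle


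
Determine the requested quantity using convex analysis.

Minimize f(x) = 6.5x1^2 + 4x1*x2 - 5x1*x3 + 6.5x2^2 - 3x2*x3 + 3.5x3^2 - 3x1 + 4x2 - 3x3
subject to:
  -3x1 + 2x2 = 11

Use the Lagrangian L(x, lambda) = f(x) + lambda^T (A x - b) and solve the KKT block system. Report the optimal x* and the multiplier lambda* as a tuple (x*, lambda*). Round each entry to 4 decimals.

Form the Lagrangian:
  L(x, lambda) = (1/2) x^T Q x + c^T x + lambda^T (A x - b)
Stationarity (grad_x L = 0): Q x + c + A^T lambda = 0.
Primal feasibility: A x = b.

This gives the KKT block system:
  [ Q   A^T ] [ x     ]   [-c ]
  [ A    0  ] [ lambda ] = [ b ]

Solving the linear system:
  x*      = (-2.5579, 1.6632, -0.6857)
  lambda* = (-8.7237)
  f(x*)   = 56.1718

x* = (-2.5579, 1.6632, -0.6857), lambda* = (-8.7237)


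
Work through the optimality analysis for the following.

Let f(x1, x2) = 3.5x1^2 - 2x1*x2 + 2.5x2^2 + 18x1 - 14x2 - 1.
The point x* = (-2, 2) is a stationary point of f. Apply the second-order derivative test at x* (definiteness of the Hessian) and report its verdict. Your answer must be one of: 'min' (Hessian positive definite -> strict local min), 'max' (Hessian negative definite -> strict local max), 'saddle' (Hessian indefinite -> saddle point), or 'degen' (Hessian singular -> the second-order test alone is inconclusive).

Compute the Hessian H = grad^2 f:
  H = [[7, -2], [-2, 5]]
Verify stationarity: grad f(x*) = H x* + g = (0, 0).
Eigenvalues of H: 3.7639, 8.2361.
Both eigenvalues > 0, so H is positive definite -> x* is a strict local min.

min


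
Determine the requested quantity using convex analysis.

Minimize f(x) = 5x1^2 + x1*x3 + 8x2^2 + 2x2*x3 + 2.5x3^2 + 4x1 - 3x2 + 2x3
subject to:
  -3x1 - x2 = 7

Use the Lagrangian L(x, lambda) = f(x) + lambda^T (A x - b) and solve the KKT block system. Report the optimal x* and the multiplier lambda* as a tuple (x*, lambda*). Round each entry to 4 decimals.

Form the Lagrangian:
  L(x, lambda) = (1/2) x^T Q x + c^T x + lambda^T (A x - b)
Stationarity (grad_x L = 0): Q x + c + A^T lambda = 0.
Primal feasibility: A x = b.

This gives the KKT block system:
  [ Q   A^T ] [ x     ]   [-c ]
  [ A    0  ] [ lambda ] = [ b ]

Solving the linear system:
  x*      = (-2.2617, -0.2148, 0.1383)
  lambda* = (-6.1597)
  f(x*)   = 17.496

x* = (-2.2617, -0.2148, 0.1383), lambda* = (-6.1597)


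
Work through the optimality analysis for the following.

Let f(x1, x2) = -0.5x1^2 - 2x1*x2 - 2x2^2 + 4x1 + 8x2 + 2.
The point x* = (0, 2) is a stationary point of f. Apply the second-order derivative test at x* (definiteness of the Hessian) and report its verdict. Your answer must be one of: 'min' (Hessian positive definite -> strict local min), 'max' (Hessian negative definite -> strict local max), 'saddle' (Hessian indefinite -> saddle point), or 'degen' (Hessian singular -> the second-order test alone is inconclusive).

Compute the Hessian H = grad^2 f:
  H = [[-1, -2], [-2, -4]]
Verify stationarity: grad f(x*) = H x* + g = (0, 0).
Eigenvalues of H: -5, 0.
H has a zero eigenvalue (singular; negative semidefinite but not definite), so H is neither positive definite, negative definite, nor indefinite. The second-order test alone is inconclusive -> degen.
(Indeed, f is constant along the null direction of H through x*, so x* is not a strict local extremum.)

degen


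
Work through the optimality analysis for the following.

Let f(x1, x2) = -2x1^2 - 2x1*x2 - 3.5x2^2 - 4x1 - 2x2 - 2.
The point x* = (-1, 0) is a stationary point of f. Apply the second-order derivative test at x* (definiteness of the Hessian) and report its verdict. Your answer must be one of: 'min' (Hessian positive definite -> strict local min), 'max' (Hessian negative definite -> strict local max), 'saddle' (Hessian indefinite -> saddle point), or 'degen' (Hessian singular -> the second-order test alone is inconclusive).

Compute the Hessian H = grad^2 f:
  H = [[-4, -2], [-2, -7]]
Verify stationarity: grad f(x*) = H x* + g = (0, 0).
Eigenvalues of H: -8, -3.
Both eigenvalues < 0, so H is negative definite -> x* is a strict local max.

max


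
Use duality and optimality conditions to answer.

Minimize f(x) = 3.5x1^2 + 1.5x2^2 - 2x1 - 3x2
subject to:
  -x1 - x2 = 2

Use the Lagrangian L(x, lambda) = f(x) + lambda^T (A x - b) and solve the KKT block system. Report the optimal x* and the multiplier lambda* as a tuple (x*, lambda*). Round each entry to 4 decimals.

Form the Lagrangian:
  L(x, lambda) = (1/2) x^T Q x + c^T x + lambda^T (A x - b)
Stationarity (grad_x L = 0): Q x + c + A^T lambda = 0.
Primal feasibility: A x = b.

This gives the KKT block system:
  [ Q   A^T ] [ x     ]   [-c ]
  [ A    0  ] [ lambda ] = [ b ]

Solving the linear system:
  x*      = (-0.7, -1.3)
  lambda* = (-6.9)
  f(x*)   = 9.55

x* = (-0.7, -1.3), lambda* = (-6.9)


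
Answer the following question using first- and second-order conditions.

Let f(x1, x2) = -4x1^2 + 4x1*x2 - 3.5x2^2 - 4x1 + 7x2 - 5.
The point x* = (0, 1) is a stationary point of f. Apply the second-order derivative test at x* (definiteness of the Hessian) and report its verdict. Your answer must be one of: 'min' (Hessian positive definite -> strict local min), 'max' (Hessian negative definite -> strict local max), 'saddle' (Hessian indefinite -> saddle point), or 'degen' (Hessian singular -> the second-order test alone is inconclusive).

Compute the Hessian H = grad^2 f:
  H = [[-8, 4], [4, -7]]
Verify stationarity: grad f(x*) = H x* + g = (0, 0).
Eigenvalues of H: -11.5311, -3.4689.
Both eigenvalues < 0, so H is negative definite -> x* is a strict local max.

max


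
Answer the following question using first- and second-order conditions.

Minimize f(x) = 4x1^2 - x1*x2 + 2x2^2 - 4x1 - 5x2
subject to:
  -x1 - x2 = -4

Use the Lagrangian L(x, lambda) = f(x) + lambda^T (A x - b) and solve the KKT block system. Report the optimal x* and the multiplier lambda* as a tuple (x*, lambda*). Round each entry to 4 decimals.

Form the Lagrangian:
  L(x, lambda) = (1/2) x^T Q x + c^T x + lambda^T (A x - b)
Stationarity (grad_x L = 0): Q x + c + A^T lambda = 0.
Primal feasibility: A x = b.

This gives the KKT block system:
  [ Q   A^T ] [ x     ]   [-c ]
  [ A    0  ] [ lambda ] = [ b ]

Solving the linear system:
  x*      = (1.3571, 2.6429)
  lambda* = (4.2143)
  f(x*)   = -0.8929

x* = (1.3571, 2.6429), lambda* = (4.2143)


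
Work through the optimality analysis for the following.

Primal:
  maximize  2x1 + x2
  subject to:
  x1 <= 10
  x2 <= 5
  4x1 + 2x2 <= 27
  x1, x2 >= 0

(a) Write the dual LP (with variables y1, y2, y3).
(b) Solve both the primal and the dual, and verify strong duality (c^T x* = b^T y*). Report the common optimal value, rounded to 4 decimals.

The standard primal-dual pair for 'max c^T x s.t. A x <= b, x >= 0' is:
  Dual:  min b^T y  s.t.  A^T y >= c,  y >= 0.

So the dual LP is:
  minimize  10y1 + 5y2 + 27y3
  subject to:
    y1 + 4y3 >= 2
    y2 + 2y3 >= 1
    y1, y2, y3 >= 0

Solving the primal: x* = (6.75, 0).
  primal value c^T x* = 13.5.
Solving the dual: y* = (0, 0, 0.5).
  dual value b^T y* = 13.5.
Strong duality: c^T x* = b^T y*. Confirmed.

13.5


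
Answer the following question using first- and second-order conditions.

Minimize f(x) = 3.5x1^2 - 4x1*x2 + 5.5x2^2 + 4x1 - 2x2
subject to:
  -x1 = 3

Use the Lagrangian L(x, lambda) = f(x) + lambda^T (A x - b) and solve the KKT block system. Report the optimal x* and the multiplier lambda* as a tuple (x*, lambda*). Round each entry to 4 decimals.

Form the Lagrangian:
  L(x, lambda) = (1/2) x^T Q x + c^T x + lambda^T (A x - b)
Stationarity (grad_x L = 0): Q x + c + A^T lambda = 0.
Primal feasibility: A x = b.

This gives the KKT block system:
  [ Q   A^T ] [ x     ]   [-c ]
  [ A    0  ] [ lambda ] = [ b ]

Solving the linear system:
  x*      = (-3, -0.9091)
  lambda* = (-13.3636)
  f(x*)   = 14.9545

x* = (-3, -0.9091), lambda* = (-13.3636)


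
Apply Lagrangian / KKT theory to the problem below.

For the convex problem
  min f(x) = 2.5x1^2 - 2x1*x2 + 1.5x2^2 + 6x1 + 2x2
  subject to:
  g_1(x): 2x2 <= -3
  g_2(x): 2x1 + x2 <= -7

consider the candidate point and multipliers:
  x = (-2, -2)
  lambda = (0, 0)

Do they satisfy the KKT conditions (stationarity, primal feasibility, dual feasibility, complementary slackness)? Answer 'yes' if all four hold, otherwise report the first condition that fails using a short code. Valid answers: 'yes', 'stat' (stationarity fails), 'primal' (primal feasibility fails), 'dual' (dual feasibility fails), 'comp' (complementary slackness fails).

Gradient of f: grad f(x) = Q x + c = (0, 0)
Constraint values g_i(x) = a_i^T x - b_i:
  g_1((-2, -2)) = -1
  g_2((-2, -2)) = 1
Stationarity residual: grad f(x) + sum_i lambda_i a_i = (0, 0)
  -> stationarity OK
Primal feasibility (all g_i <= 0): FAILS
Dual feasibility (all lambda_i >= 0): OK
Complementary slackness (lambda_i * g_i(x) = 0 for all i): OK

Verdict: the first failing condition is primal_feasibility -> primal.

primal


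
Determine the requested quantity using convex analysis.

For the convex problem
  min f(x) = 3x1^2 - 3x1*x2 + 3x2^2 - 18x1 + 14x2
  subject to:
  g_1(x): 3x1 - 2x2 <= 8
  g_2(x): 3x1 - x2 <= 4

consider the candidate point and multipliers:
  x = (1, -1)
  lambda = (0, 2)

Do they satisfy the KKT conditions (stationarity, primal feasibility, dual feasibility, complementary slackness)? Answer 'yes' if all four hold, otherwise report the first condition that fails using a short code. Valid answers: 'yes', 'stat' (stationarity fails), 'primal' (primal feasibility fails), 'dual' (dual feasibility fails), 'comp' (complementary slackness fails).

Gradient of f: grad f(x) = Q x + c = (-9, 5)
Constraint values g_i(x) = a_i^T x - b_i:
  g_1((1, -1)) = -3
  g_2((1, -1)) = 0
Stationarity residual: grad f(x) + sum_i lambda_i a_i = (-3, 3)
  -> stationarity FAILS
Primal feasibility (all g_i <= 0): OK
Dual feasibility (all lambda_i >= 0): OK
Complementary slackness (lambda_i * g_i(x) = 0 for all i): OK

Verdict: the first failing condition is stationarity -> stat.

stat


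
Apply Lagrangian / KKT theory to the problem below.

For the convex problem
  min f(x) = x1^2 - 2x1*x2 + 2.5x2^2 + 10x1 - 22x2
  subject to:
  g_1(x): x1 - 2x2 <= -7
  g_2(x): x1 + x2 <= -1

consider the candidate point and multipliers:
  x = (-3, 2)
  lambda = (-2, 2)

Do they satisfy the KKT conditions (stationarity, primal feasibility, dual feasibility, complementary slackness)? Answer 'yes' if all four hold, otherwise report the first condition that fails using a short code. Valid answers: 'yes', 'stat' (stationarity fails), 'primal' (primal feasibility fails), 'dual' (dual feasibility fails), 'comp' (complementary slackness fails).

Gradient of f: grad f(x) = Q x + c = (0, -6)
Constraint values g_i(x) = a_i^T x - b_i:
  g_1((-3, 2)) = 0
  g_2((-3, 2)) = 0
Stationarity residual: grad f(x) + sum_i lambda_i a_i = (0, 0)
  -> stationarity OK
Primal feasibility (all g_i <= 0): OK
Dual feasibility (all lambda_i >= 0): FAILS
Complementary slackness (lambda_i * g_i(x) = 0 for all i): OK

Verdict: the first failing condition is dual_feasibility -> dual.

dual


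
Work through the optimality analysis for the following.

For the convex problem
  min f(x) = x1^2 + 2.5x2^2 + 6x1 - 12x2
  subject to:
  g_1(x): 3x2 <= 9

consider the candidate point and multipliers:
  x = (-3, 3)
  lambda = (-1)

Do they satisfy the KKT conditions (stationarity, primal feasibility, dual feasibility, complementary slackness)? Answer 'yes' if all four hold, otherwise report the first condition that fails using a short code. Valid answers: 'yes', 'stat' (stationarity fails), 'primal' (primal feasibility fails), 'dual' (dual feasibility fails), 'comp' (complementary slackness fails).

Gradient of f: grad f(x) = Q x + c = (0, 3)
Constraint values g_i(x) = a_i^T x - b_i:
  g_1((-3, 3)) = 0
Stationarity residual: grad f(x) + sum_i lambda_i a_i = (0, 0)
  -> stationarity OK
Primal feasibility (all g_i <= 0): OK
Dual feasibility (all lambda_i >= 0): FAILS
Complementary slackness (lambda_i * g_i(x) = 0 for all i): OK

Verdict: the first failing condition is dual_feasibility -> dual.

dual


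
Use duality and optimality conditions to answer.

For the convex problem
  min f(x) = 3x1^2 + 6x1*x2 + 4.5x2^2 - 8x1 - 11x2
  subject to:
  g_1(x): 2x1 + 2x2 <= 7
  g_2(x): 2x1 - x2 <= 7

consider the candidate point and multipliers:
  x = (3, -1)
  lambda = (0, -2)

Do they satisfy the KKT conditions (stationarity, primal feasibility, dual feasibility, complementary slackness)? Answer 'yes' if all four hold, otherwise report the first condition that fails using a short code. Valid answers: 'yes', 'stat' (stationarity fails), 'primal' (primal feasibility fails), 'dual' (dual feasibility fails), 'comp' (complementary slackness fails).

Gradient of f: grad f(x) = Q x + c = (4, -2)
Constraint values g_i(x) = a_i^T x - b_i:
  g_1((3, -1)) = -3
  g_2((3, -1)) = 0
Stationarity residual: grad f(x) + sum_i lambda_i a_i = (0, 0)
  -> stationarity OK
Primal feasibility (all g_i <= 0): OK
Dual feasibility (all lambda_i >= 0): FAILS
Complementary slackness (lambda_i * g_i(x) = 0 for all i): OK

Verdict: the first failing condition is dual_feasibility -> dual.

dual


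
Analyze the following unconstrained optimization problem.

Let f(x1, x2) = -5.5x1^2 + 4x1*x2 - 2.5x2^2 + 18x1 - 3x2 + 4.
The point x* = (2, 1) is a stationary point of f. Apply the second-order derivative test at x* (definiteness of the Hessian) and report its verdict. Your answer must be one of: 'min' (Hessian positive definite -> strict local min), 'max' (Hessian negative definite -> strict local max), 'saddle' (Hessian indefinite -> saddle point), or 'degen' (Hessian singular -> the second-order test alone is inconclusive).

Compute the Hessian H = grad^2 f:
  H = [[-11, 4], [4, -5]]
Verify stationarity: grad f(x*) = H x* + g = (0, 0).
Eigenvalues of H: -13, -3.
Both eigenvalues < 0, so H is negative definite -> x* is a strict local max.

max


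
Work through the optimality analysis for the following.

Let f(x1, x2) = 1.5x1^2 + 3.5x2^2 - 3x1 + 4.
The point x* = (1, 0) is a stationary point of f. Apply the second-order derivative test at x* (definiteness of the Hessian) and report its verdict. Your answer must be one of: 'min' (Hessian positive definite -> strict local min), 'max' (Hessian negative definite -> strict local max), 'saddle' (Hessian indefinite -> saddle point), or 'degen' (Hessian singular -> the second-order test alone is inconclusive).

Compute the Hessian H = grad^2 f:
  H = [[3, 0], [0, 7]]
Verify stationarity: grad f(x*) = H x* + g = (0, 0).
Eigenvalues of H: 3, 7.
Both eigenvalues > 0, so H is positive definite -> x* is a strict local min.

min


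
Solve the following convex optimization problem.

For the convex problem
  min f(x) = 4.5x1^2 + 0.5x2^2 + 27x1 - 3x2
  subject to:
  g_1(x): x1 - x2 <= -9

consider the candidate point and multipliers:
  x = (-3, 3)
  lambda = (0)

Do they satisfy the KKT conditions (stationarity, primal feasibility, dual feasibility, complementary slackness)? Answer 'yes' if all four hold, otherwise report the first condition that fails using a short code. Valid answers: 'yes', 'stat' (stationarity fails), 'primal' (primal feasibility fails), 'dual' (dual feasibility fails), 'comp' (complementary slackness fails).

Gradient of f: grad f(x) = Q x + c = (0, 0)
Constraint values g_i(x) = a_i^T x - b_i:
  g_1((-3, 3)) = 3
Stationarity residual: grad f(x) + sum_i lambda_i a_i = (0, 0)
  -> stationarity OK
Primal feasibility (all g_i <= 0): FAILS
Dual feasibility (all lambda_i >= 0): OK
Complementary slackness (lambda_i * g_i(x) = 0 for all i): OK

Verdict: the first failing condition is primal_feasibility -> primal.

primal


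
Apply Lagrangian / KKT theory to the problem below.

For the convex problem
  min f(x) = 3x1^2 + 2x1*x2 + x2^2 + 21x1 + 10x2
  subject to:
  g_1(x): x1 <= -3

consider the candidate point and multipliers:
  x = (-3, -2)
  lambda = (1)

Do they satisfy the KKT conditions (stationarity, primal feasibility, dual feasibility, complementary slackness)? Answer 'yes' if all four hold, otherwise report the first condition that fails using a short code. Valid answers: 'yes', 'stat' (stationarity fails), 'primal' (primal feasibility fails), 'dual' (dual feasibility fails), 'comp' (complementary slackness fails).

Gradient of f: grad f(x) = Q x + c = (-1, 0)
Constraint values g_i(x) = a_i^T x - b_i:
  g_1((-3, -2)) = 0
Stationarity residual: grad f(x) + sum_i lambda_i a_i = (0, 0)
  -> stationarity OK
Primal feasibility (all g_i <= 0): OK
Dual feasibility (all lambda_i >= 0): OK
Complementary slackness (lambda_i * g_i(x) = 0 for all i): OK

Verdict: yes, KKT holds.

yes


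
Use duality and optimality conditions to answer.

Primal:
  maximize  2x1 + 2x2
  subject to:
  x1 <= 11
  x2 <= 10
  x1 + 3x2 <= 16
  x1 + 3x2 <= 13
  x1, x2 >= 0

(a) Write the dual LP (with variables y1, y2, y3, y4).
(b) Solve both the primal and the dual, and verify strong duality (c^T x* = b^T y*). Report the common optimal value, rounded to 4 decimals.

The standard primal-dual pair for 'max c^T x s.t. A x <= b, x >= 0' is:
  Dual:  min b^T y  s.t.  A^T y >= c,  y >= 0.

So the dual LP is:
  minimize  11y1 + 10y2 + 16y3 + 13y4
  subject to:
    y1 + y3 + y4 >= 2
    y2 + 3y3 + 3y4 >= 2
    y1, y2, y3, y4 >= 0

Solving the primal: x* = (11, 0.6667).
  primal value c^T x* = 23.3333.
Solving the dual: y* = (1.3333, 0, 0, 0.6667).
  dual value b^T y* = 23.3333.
Strong duality: c^T x* = b^T y*. Confirmed.

23.3333


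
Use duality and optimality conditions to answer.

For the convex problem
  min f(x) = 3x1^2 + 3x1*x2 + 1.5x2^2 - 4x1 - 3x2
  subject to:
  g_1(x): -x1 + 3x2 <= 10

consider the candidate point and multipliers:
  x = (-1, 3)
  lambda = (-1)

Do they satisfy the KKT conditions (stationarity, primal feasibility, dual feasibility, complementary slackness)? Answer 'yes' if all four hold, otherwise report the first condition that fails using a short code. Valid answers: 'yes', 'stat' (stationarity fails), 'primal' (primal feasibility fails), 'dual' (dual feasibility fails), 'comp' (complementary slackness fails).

Gradient of f: grad f(x) = Q x + c = (-1, 3)
Constraint values g_i(x) = a_i^T x - b_i:
  g_1((-1, 3)) = 0
Stationarity residual: grad f(x) + sum_i lambda_i a_i = (0, 0)
  -> stationarity OK
Primal feasibility (all g_i <= 0): OK
Dual feasibility (all lambda_i >= 0): FAILS
Complementary slackness (lambda_i * g_i(x) = 0 for all i): OK

Verdict: the first failing condition is dual_feasibility -> dual.

dual


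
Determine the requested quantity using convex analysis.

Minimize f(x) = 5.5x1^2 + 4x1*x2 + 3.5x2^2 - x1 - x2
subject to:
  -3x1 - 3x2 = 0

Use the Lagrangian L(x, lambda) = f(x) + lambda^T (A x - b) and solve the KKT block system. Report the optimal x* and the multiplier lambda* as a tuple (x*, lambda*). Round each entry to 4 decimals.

Form the Lagrangian:
  L(x, lambda) = (1/2) x^T Q x + c^T x + lambda^T (A x - b)
Stationarity (grad_x L = 0): Q x + c + A^T lambda = 0.
Primal feasibility: A x = b.

This gives the KKT block system:
  [ Q   A^T ] [ x     ]   [-c ]
  [ A    0  ] [ lambda ] = [ b ]

Solving the linear system:
  x*      = (0, 0)
  lambda* = (-0.3333)
  f(x*)   = 0

x* = (0, 0), lambda* = (-0.3333)
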